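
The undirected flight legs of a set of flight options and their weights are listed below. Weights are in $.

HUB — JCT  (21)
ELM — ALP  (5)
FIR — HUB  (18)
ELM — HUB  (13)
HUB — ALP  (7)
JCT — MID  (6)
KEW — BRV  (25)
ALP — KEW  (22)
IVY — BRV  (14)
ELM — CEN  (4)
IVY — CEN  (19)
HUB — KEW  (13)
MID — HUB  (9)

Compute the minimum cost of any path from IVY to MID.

Running Dijkstra from IVY:
IVY: 0
BRV: 14  (via IVY)
CEN: 19  (via IVY)
ELM: 23  (via CEN)
ALP: 28  (via ELM)
HUB: 35  (via ALP)
KEW: 39  (via BRV)
MID: 44  (via HUB)
Shortest route: IVY–CEN–ELM–ALP–HUB–MID = $44.

$44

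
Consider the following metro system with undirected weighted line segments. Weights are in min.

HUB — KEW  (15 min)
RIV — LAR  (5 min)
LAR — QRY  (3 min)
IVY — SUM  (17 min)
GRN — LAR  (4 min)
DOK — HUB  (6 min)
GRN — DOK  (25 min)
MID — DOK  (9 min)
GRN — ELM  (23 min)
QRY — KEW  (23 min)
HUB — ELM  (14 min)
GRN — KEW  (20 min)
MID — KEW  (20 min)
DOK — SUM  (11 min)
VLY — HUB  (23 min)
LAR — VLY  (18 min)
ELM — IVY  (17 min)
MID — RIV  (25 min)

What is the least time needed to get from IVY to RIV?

49 min

Settle nodes by increasing distance from IVY:
IVY: 0
ELM: 17  (via IVY)
SUM: 17  (via IVY)
DOK: 28  (via SUM)
HUB: 31  (via ELM)
MID: 37  (via DOK)
GRN: 40  (via ELM)
LAR: 44  (via GRN)
KEW: 46  (via HUB)
QRY: 47  (via LAR)
RIV: 49  (via LAR)
Shortest route: IVY → ELM → GRN → LAR → RIV = 49 min.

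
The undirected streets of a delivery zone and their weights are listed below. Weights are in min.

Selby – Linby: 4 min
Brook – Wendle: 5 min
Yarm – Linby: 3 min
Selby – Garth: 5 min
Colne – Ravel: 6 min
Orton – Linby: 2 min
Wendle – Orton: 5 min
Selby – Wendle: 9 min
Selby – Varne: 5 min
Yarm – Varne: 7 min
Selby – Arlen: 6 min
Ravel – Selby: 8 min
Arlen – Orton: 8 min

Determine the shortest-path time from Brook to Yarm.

15 min

Candidate routes:
Brook → Wendle → Selby → Linby → Yarm: 5+9+4+3 = 21
Brook → Wendle → Orton → Linby → Yarm: 5+5+2+3 = 15
Cheapest is Brook → Wendle → Orton → Linby → Yarm at 15 min.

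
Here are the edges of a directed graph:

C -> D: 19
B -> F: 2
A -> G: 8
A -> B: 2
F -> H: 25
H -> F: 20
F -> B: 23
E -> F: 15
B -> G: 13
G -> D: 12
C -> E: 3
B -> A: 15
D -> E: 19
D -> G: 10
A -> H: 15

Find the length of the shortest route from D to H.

59

Settle nodes by increasing distance from D:
D: 0
G: 10  (via D)
E: 19  (via D)
F: 34  (via E)
B: 57  (via F)
H: 59  (via F)
Shortest route: D–E–F–H = 59.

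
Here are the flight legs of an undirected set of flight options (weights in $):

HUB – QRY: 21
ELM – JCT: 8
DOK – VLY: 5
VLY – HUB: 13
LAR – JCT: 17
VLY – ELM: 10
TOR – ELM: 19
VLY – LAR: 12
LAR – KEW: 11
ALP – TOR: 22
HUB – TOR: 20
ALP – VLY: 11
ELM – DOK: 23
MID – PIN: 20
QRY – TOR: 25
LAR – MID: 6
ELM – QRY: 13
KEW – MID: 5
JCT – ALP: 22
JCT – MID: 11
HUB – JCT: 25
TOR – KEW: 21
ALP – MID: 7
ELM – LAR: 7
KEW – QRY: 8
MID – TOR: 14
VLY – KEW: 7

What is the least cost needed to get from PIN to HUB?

$45

Shortest distances from PIN:
PIN: 0
MID: 20  (via PIN)
KEW: 25  (via MID)
LAR: 26  (via MID)
ALP: 27  (via MID)
JCT: 31  (via MID)
VLY: 32  (via KEW)
ELM: 33  (via LAR)
QRY: 33  (via KEW)
TOR: 34  (via MID)
DOK: 37  (via VLY)
HUB: 45  (via VLY)
Shortest route: PIN → MID → KEW → VLY → HUB = $45.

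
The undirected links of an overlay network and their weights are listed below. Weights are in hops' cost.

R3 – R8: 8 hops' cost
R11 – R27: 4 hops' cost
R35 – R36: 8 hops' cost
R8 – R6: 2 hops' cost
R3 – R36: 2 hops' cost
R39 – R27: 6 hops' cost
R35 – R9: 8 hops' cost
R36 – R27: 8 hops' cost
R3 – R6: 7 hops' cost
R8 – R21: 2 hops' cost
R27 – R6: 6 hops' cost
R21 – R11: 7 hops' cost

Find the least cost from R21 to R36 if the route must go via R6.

13 hops' cost

Shortest R21→R6: R21 → R8 → R6 = 4
Best R6 to R36: R6 → R3 → R36 costing 9
Total via R6: 4 + 9 = 13 hops' cost.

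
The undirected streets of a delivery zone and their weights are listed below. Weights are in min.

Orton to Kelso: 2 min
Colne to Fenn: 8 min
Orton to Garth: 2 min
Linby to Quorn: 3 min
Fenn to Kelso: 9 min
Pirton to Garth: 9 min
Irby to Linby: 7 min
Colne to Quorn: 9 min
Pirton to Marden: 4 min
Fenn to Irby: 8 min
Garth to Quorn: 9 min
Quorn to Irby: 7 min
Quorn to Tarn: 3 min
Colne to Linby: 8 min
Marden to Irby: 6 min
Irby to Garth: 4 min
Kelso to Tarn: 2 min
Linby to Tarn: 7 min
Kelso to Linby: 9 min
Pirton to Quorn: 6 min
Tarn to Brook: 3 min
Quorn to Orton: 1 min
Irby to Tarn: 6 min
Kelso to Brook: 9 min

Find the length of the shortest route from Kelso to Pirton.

9 min

Compare a few routes:
Kelso → Orton → Quorn → Pirton: 2+1+6 = 9
Kelso → Orton → Garth → Pirton: 2+2+9 = 13
Kelso → Tarn → Quorn → Pirton: 2+3+6 = 11
Cheapest is Kelso → Orton → Quorn → Pirton at 9 min.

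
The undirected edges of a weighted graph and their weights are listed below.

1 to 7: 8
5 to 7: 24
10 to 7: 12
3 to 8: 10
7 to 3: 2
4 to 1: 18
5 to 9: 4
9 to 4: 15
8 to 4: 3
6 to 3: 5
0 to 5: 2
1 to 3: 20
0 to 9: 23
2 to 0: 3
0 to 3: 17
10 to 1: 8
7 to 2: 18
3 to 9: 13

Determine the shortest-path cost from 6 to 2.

Candidate routes:
6 → 3 → 9 → 5 → 0 → 2: 5+13+4+2+3 = 27
6 → 3 → 7 → 2: 5+2+18 = 25
The minimum is 25 via 6 → 3 → 7 → 2.

25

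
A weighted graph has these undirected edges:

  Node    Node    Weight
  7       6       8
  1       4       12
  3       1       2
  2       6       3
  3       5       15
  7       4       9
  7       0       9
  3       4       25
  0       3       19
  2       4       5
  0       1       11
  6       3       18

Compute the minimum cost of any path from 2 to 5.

34

Compare a few routes:
2–4–3–5: 5+25+15 = 45
2–6–7–0–1–3–5: 3+8+9+11+2+15 = 48
2–4–1–3–5: 5+12+2+15 = 34
2–6–3–5: 3+18+15 = 36
The minimum is 34 via 2–4–1–3–5.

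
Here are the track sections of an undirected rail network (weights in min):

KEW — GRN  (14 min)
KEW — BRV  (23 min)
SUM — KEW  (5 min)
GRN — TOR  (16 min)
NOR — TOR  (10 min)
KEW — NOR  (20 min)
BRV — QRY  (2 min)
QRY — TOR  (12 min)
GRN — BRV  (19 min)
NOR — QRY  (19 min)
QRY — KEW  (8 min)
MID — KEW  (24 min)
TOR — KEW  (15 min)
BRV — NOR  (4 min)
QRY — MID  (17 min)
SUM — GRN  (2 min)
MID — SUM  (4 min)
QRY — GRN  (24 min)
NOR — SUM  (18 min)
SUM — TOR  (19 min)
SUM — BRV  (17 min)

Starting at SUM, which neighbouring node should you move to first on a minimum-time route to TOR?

Compare a few routes:
SUM–GRN–TOR: 2+16 = 18
SUM–TOR: 19 = 19
Cheapest is SUM–GRN–TOR at 18 min.
So from SUM the first move is to GRN.

GRN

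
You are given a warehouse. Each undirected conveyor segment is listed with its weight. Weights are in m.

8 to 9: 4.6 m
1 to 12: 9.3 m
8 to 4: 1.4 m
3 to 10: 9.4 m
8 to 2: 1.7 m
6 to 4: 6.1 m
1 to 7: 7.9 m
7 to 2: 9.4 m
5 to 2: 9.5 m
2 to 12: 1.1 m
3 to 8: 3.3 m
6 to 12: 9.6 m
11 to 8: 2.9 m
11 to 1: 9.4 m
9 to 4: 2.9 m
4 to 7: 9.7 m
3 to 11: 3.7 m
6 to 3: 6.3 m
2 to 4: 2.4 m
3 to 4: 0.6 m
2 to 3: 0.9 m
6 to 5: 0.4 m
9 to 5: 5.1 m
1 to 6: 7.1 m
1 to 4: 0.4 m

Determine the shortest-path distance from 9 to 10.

12.9 m

Compare a few routes:
9 - 4 - 2 - 3 - 10: 2.9+2.4+0.9+9.4 = 15.6
9 - 8 - 4 - 3 - 10: 4.6+1.4+0.6+9.4 = 16
9 - 4 - 3 - 10: 2.9+0.6+9.4 = 12.9
The minimum is 12.9 m via 9 - 4 - 3 - 10.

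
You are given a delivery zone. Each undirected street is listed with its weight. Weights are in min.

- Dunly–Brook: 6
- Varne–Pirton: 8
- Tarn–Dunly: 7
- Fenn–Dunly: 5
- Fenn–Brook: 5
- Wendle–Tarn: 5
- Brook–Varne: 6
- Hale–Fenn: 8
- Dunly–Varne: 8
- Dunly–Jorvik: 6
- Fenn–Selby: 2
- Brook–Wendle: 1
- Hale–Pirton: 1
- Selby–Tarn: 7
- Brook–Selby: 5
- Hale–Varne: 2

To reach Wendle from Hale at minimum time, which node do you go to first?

Enumerating some paths:
Hale–Varne–Brook–Wendle: 2+6+1 = 9
Hale–Fenn–Brook–Wendle: 8+5+1 = 14
Cheapest is Hale–Varne–Brook–Wendle at 9 min.
So from Hale the first move is to Varne.

Varne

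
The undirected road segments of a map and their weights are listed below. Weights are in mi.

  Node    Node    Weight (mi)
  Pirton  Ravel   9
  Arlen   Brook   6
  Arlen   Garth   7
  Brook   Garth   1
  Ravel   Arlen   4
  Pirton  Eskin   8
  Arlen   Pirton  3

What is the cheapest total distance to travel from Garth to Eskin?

Shortest distances from Garth:
Garth: 0
Brook: 1  (via Garth)
Arlen: 7  (via Garth)
Pirton: 10  (via Arlen)
Ravel: 11  (via Arlen)
Eskin: 18  (via Pirton)
Shortest route: Garth–Arlen–Pirton–Eskin = 18 mi.

18 mi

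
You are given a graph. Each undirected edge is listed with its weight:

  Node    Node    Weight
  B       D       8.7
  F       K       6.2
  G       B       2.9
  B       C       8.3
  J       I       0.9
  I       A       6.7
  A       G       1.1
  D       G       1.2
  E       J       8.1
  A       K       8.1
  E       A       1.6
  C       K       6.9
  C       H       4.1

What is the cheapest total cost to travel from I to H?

Compare a few routes:
I - A - K - C - H: 6.7+8.1+6.9+4.1 = 25.8
I - J - E - A - G - B - C - H: 0.9+8.1+1.6+1.1+2.9+8.3+4.1 = 27
I - A - G - B - C - H: 6.7+1.1+2.9+8.3+4.1 = 23.1
Cheapest is I - A - G - B - C - H at 23.1.

23.1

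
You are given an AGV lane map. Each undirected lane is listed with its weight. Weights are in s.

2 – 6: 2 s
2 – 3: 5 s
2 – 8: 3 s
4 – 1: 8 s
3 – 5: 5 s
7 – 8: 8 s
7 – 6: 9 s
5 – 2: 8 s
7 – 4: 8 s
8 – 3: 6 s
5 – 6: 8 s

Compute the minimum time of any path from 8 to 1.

Shortest distances from 8:
8: 0
2: 3  (via 8)
6: 5  (via 2)
3: 6  (via 8)
7: 8  (via 8)
5: 11  (via 2)
4: 16  (via 7)
1: 24  (via 4)
Shortest route: 8–7–4–1 = 24 s.

24 s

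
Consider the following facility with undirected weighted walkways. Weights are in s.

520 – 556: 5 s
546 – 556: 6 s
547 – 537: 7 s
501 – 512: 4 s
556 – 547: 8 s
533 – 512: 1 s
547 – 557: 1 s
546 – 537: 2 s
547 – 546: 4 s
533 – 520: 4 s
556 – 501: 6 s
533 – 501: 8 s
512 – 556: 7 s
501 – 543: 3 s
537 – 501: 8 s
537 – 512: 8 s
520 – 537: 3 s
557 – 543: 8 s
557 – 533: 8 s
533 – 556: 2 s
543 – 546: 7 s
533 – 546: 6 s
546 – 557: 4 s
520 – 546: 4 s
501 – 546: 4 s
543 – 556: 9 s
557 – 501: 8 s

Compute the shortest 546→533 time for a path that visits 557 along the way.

12 s

Best 546 to 557: 546 → 557 costing 4
Best 557 to 533: 557 → 533 costing 8
Total via 557: 4 + 8 = 12 s.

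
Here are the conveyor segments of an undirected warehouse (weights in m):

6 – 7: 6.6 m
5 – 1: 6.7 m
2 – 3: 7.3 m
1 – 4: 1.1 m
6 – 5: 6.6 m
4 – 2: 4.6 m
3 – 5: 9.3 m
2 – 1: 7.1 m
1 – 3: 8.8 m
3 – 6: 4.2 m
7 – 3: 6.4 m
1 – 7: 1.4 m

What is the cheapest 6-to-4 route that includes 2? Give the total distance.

16.1 m

Best 6 to 2: 6 → 3 → 2 costing 11.5
Shortest 2→4: 2 → 4 = 4.6
Total via 2: 11.5 + 4.6 = 16.1 m.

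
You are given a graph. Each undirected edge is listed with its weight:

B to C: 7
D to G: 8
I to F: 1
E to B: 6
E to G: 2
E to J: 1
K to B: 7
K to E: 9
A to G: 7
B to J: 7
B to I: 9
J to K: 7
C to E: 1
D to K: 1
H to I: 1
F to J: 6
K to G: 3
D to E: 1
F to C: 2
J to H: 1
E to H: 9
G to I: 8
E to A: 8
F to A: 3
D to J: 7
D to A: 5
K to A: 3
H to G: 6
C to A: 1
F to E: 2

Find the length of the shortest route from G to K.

Settle nodes by increasing distance from G:
G: 0
E: 2  (via G)
C: 3  (via E)
D: 3  (via E)
J: 3  (via E)
K: 3  (via G)
Shortest route: G → K = 3.

3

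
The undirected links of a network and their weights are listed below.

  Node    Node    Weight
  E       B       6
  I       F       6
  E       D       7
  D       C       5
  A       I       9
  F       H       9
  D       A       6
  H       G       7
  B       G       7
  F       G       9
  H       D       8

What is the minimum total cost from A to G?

Compare a few routes:
A - D - H - G: 6+8+7 = 21
A - I - F - G: 9+6+9 = 24
Cheapest is A - D - H - G at 21.

21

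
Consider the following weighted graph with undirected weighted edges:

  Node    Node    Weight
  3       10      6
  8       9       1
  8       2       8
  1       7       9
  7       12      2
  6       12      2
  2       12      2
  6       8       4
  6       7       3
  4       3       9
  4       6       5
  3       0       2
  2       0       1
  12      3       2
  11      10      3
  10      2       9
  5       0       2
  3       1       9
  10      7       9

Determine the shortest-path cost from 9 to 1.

Compare a few routes:
9 - 8 - 6 - 12 - 7 - 1: 1+4+2+2+9 = 18
9 - 8 - 6 - 7 - 1: 1+4+3+9 = 17
The minimum is 17 via 9 - 8 - 6 - 7 - 1.

17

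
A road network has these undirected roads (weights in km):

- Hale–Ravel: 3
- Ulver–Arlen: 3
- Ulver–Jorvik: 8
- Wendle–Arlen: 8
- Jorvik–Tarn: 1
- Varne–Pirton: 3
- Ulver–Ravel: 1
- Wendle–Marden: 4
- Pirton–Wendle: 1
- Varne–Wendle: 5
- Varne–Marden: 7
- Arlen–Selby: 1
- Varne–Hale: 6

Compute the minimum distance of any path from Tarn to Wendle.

Compare a few routes:
Tarn–Jorvik–Ulver–Ravel–Hale–Varne–Wendle: 1+8+1+3+6+5 = 24
Tarn–Jorvik–Ulver–Arlen–Wendle: 1+8+3+8 = 20
Tarn–Jorvik–Ulver–Ravel–Hale–Varne–Pirton–Wendle: 1+8+1+3+6+3+1 = 23
Cheapest is Tarn–Jorvik–Ulver–Arlen–Wendle at 20 km.

20 km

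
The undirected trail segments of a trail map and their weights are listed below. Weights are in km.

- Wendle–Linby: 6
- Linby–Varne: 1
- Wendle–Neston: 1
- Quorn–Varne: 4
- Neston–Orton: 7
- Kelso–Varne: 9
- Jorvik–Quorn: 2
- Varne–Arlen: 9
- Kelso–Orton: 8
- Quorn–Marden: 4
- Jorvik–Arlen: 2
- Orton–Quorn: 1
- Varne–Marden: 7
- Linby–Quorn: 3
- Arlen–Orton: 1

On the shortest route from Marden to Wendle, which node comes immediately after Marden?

Compare a few routes:
Marden → Varne → Linby → Wendle: 7+1+6 = 14
Marden → Quorn → Linby → Wendle: 4+3+6 = 13
Marden → Quorn → Varne → Linby → Wendle: 4+4+1+6 = 15
Marden → Quorn → Jorvik → Arlen → Orton → Neston → Wendle: 4+2+2+1+7+1 = 17
The minimum is 13 km via Marden → Quorn → Linby → Wendle.
So from Marden the first move is to Quorn.

Quorn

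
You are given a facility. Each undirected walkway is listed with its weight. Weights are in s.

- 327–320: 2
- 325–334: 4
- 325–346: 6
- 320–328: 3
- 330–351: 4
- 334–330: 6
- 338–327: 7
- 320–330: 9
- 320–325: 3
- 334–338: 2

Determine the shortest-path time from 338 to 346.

12 s

Running Dijkstra from 338:
338: 0
334: 2  (via 338)
325: 6  (via 334)
327: 7  (via 338)
330: 8  (via 334)
320: 9  (via 325)
328: 12  (via 320)
346: 12  (via 325)
Shortest route: 338–334–325–346 = 12 s.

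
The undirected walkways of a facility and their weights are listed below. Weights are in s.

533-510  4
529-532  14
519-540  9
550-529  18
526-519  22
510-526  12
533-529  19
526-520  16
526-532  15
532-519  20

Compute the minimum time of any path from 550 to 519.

52 s

Enumerating some paths:
550 - 529 - 532 - 526 - 519: 18+14+15+22 = 69
550 - 529 - 532 - 519: 18+14+20 = 52
The minimum is 52 s via 550 - 529 - 532 - 519.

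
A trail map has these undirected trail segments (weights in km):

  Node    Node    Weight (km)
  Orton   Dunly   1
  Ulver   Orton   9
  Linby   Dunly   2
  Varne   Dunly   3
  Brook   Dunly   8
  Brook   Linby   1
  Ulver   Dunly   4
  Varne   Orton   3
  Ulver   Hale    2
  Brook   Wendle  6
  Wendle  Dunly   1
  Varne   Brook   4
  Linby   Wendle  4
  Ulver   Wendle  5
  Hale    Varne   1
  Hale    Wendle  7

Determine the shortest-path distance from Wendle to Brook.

Settle nodes by increasing distance from Wendle:
Wendle: 0
Dunly: 1  (via Wendle)
Orton: 2  (via Dunly)
Linby: 3  (via Dunly)
Varne: 4  (via Dunly)
Brook: 4  (via Linby)
Shortest route: Wendle → Dunly → Linby → Brook = 4 km.

4 km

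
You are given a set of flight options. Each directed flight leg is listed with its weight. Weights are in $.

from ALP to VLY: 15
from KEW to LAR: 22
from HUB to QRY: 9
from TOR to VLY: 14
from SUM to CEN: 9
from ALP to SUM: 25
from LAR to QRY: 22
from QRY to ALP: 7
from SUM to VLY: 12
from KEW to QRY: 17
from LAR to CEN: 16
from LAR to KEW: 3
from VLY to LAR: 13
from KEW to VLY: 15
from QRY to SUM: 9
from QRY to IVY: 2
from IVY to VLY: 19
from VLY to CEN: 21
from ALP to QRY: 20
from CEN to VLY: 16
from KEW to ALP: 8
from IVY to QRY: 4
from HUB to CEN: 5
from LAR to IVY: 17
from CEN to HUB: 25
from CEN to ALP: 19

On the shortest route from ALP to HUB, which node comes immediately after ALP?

Candidate routes:
ALP → SUM → CEN → HUB: 25+9+25 = 59
ALP → VLY → CEN → HUB: 15+21+25 = 61
The minimum is $59 via ALP → SUM → CEN → HUB.
So from ALP the first move is to SUM.

SUM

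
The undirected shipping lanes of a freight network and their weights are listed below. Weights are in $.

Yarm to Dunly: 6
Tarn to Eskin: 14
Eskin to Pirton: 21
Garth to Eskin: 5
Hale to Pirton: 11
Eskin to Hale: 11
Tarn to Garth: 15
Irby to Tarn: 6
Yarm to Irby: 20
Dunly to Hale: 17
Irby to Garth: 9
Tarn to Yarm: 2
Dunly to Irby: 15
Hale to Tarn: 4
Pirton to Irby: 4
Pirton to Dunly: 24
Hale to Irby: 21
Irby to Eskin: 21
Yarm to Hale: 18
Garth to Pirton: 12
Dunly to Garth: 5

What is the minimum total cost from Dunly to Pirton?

$17

Compare a few routes:
Dunly–Garth–Irby–Pirton: 5+9+4 = 18
Dunly–Yarm–Tarn–Irby–Pirton: 6+2+6+4 = 18
Dunly–Garth–Pirton: 5+12 = 17
Cheapest is Dunly–Garth–Pirton at $17.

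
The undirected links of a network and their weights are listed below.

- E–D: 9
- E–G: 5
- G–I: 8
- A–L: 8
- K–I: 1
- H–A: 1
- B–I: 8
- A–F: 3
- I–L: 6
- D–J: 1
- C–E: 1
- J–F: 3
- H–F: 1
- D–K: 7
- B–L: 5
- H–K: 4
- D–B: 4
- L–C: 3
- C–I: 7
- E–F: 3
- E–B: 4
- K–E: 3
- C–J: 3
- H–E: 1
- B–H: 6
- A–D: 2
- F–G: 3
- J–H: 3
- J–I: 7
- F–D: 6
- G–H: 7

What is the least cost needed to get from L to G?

Candidate routes:
L–C–E–F–G: 3+1+3+3 = 10
L–C–E–G: 3+1+5 = 9
L–C–J–F–G: 3+3+3+3 = 12
The minimum is 9 via L–C–E–G.

9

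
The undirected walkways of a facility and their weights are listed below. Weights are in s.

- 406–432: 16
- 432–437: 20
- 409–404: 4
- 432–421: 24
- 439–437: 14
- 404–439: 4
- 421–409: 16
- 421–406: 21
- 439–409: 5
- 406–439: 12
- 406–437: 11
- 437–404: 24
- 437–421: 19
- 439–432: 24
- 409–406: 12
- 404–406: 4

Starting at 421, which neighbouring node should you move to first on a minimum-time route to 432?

Compare a few routes:
421 → 437 → 432: 19+20 = 39
421 → 406 → 432: 21+16 = 37
421 → 432: 24 = 24
421 → 409 → 404 → 406 → 432: 16+4+4+16 = 40
Cheapest is 421 → 432 at 24 s.
So from 421 the first move is to 432.

432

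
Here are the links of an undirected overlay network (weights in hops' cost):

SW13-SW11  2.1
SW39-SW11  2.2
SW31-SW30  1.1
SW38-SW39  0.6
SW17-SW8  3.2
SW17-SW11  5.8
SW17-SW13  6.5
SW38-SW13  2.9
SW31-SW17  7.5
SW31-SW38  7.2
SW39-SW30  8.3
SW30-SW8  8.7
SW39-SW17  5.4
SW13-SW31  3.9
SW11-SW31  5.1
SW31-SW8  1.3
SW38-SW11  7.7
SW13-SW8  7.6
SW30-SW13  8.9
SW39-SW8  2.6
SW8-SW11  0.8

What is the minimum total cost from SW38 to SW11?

Settle nodes by increasing distance from SW38:
SW38: 0
SW39: 0.6  (via SW38)
SW11: 2.8  (via SW39)
Shortest route: SW38 → SW39 → SW11 = 2.8 hops' cost.

2.8 hops' cost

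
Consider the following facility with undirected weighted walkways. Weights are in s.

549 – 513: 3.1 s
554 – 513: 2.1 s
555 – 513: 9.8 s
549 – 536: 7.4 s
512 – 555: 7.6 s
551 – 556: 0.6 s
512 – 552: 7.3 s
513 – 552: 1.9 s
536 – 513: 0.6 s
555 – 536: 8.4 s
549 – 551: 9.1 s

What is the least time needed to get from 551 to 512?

Candidate routes:
551–549–513–536–555–512: 9.1+3.1+0.6+8.4+7.6 = 28.8
551–549–536–513–552–512: 9.1+7.4+0.6+1.9+7.3 = 26.3
551–549–513–555–512: 9.1+3.1+9.8+7.6 = 29.6
551–549–513–552–512: 9.1+3.1+1.9+7.3 = 21.4
The minimum is 21.4 s via 551–549–513–552–512.

21.4 s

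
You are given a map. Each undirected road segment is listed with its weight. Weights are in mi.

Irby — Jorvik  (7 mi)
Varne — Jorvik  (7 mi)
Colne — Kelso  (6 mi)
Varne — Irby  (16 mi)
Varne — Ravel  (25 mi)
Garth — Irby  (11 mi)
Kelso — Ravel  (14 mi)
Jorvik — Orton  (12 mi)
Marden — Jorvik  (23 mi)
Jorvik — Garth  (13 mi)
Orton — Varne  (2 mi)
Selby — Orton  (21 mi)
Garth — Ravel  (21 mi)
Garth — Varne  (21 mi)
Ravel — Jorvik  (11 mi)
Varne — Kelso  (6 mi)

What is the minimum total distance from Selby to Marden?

53 mi

Enumerating some paths:
Selby → Orton → Varne → Jorvik → Marden: 21+2+7+23 = 53
Selby → Orton → Jorvik → Marden: 21+12+23 = 56
The minimum is 53 mi via Selby → Orton → Varne → Jorvik → Marden.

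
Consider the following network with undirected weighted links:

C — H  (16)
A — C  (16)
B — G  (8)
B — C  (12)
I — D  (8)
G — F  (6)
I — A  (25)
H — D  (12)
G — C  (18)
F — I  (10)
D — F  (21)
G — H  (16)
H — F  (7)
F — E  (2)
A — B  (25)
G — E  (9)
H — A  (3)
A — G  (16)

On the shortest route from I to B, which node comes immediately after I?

Candidate routes:
I → F → E → G → B: 10+2+9+8 = 29
I → F → G → B: 10+6+8 = 24
I → D → H → F → G → B: 8+12+7+6+8 = 41
I → F → H → G → B: 10+7+16+8 = 41
The minimum is 24 via I → F → G → B.
So from I the first move is to F.

F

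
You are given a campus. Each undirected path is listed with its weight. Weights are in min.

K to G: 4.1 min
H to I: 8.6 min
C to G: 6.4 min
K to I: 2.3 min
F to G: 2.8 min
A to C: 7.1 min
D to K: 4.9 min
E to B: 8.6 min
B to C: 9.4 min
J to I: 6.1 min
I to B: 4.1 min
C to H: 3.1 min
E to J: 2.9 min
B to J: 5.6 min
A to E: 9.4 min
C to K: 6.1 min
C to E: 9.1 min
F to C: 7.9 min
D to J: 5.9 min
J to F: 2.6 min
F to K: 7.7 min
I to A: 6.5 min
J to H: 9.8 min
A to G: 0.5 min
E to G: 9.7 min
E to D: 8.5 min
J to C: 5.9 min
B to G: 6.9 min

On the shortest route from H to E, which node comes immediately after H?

C

Enumerating some paths:
H → C → J → E: 3.1+5.9+2.9 = 11.9
H → J → E: 9.8+2.9 = 12.7
H → C → E: 3.1+9.1 = 12.2
H → C → F → J → E: 3.1+7.9+2.6+2.9 = 16.5
Cheapest is H → C → J → E at 11.9 min.
So from H the first move is to C.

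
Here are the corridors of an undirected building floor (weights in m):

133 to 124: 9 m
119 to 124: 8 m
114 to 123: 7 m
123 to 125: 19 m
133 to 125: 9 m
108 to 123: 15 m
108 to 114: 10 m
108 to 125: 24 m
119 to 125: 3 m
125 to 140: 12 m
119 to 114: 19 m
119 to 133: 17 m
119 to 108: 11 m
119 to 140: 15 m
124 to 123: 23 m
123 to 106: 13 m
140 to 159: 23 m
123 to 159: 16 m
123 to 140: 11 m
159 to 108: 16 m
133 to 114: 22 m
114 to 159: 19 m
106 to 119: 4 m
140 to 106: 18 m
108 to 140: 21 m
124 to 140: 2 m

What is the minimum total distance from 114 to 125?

Settle nodes by increasing distance from 114:
114: 0
123: 7  (via 114)
108: 10  (via 114)
140: 18  (via 123)
119: 19  (via 114)
159: 19  (via 114)
124: 20  (via 140)
106: 20  (via 123)
125: 22  (via 119)
Shortest route: 114 → 119 → 125 = 22 m.

22 m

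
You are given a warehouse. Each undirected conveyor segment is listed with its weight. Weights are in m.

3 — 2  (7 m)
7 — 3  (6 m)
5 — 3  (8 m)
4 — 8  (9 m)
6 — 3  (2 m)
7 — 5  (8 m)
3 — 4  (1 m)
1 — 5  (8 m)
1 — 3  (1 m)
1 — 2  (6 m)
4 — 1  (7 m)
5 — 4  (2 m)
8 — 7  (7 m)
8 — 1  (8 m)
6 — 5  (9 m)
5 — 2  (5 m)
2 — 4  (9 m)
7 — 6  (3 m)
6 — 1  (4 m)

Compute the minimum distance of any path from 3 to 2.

Enumerating some paths:
3 - 4 - 5 - 2: 1+2+5 = 8
3 - 2: 7 = 7
3 - 4 - 2: 1+9 = 10
3 - 6 - 1 - 2: 2+4+6 = 12
The minimum is 7 m via 3 - 2.

7 m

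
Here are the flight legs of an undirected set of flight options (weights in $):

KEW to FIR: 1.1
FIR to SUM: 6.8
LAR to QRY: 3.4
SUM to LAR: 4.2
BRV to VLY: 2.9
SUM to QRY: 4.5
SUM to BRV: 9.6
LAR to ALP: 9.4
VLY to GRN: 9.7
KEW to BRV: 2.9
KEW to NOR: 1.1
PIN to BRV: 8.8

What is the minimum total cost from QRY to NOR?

$13.5

Settle nodes by increasing distance from QRY:
QRY: 0
LAR: 3.4  (via QRY)
SUM: 4.5  (via QRY)
FIR: 11.3  (via SUM)
KEW: 12.4  (via FIR)
ALP: 12.8  (via LAR)
NOR: 13.5  (via KEW)
Shortest route: QRY → SUM → FIR → KEW → NOR = $13.5.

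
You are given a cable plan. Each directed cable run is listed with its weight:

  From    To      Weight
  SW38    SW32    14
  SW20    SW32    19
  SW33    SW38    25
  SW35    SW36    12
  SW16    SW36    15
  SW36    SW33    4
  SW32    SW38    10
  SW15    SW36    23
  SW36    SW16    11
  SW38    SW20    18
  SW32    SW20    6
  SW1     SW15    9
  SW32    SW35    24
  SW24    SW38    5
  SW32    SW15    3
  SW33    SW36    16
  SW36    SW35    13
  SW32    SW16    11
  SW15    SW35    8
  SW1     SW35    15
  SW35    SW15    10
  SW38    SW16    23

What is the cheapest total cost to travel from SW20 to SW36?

Running Dijkstra from SW20:
SW20: 0
SW32: 19  (via SW20)
SW15: 22  (via SW32)
SW38: 29  (via SW32)
SW16: 30  (via SW32)
SW35: 30  (via SW15)
SW36: 42  (via SW35)
Shortest route: SW20 → SW32 → SW15 → SW35 → SW36 = 42.

42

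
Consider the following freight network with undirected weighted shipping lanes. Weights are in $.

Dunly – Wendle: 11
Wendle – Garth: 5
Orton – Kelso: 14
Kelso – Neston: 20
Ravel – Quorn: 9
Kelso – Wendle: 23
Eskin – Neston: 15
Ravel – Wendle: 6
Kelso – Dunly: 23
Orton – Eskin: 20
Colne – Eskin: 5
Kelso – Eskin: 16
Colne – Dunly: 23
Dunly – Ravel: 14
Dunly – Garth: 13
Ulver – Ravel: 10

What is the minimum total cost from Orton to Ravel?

$43

Enumerating some paths:
Orton - Kelso - Wendle - Ravel: 14+23+6 = 43
Orton - Kelso - Dunly - Garth - Wendle - Ravel: 14+23+13+5+6 = 61
Orton - Kelso - Dunly - Wendle - Ravel: 14+23+11+6 = 54
Orton - Kelso - Dunly - Ravel: 14+23+14 = 51
The minimum is $43 via Orton - Kelso - Wendle - Ravel.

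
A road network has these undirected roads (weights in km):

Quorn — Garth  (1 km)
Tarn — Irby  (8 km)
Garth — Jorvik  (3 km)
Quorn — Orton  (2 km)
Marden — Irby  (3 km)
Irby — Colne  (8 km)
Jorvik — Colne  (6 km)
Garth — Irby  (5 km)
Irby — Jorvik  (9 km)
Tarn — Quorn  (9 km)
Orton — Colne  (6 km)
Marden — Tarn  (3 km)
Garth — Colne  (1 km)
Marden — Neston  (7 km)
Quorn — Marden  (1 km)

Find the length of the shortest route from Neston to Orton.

Shortest distances from Neston:
Neston: 0
Marden: 7  (via Neston)
Quorn: 8  (via Marden)
Garth: 9  (via Quorn)
Colne: 10  (via Garth)
Tarn: 10  (via Marden)
Orton: 10  (via Quorn)
Shortest route: Neston → Marden → Quorn → Orton = 10 km.

10 km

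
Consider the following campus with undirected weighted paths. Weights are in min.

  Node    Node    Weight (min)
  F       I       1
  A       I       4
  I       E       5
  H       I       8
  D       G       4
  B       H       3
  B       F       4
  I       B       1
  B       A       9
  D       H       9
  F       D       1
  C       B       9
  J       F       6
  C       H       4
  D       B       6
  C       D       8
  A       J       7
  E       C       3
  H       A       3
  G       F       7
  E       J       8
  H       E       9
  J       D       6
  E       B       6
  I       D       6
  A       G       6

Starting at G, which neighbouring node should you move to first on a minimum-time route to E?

Enumerating some paths:
G–D–F–I–E: 4+1+1+5 = 11
G–D–F–I–B–E: 4+1+1+1+6 = 13
The minimum is 11 min via G–D–F–I–E.
So from G the first move is to D.

D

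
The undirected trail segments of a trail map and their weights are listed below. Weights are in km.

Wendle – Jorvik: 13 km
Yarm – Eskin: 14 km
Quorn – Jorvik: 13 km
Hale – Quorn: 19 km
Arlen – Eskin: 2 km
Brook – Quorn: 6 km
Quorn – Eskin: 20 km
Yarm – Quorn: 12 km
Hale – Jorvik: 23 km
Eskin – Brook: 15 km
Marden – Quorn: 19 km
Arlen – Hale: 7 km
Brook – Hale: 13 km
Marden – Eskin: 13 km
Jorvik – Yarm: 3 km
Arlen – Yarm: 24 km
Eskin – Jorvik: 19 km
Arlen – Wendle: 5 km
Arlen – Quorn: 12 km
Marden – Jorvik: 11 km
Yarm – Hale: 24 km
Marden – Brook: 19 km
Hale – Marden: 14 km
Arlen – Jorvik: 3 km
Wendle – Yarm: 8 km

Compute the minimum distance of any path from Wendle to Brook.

Shortest distances from Wendle:
Wendle: 0
Arlen: 5  (via Wendle)
Eskin: 7  (via Arlen)
Jorvik: 8  (via Arlen)
Yarm: 8  (via Wendle)
Hale: 12  (via Arlen)
Quorn: 17  (via Arlen)
Marden: 19  (via Jorvik)
Brook: 22  (via Eskin)
Shortest route: Wendle → Arlen → Eskin → Brook = 22 km.

22 km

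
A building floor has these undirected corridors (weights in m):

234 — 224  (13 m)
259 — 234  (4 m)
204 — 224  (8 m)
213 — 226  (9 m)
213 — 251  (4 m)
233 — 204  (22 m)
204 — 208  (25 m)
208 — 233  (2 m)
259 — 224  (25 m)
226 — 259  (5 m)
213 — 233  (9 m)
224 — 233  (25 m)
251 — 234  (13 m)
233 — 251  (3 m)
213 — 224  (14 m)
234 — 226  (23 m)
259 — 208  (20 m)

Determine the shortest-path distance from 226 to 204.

30 m

Compare a few routes:
226 → 213 → 251 → 233 → 204: 9+4+3+22 = 38
226 → 259 → 224 → 204: 5+25+8 = 38
226 → 213 → 224 → 204: 9+14+8 = 31
226 → 259 → 234 → 224 → 204: 5+4+13+8 = 30
The minimum is 30 m via 226 → 259 → 234 → 224 → 204.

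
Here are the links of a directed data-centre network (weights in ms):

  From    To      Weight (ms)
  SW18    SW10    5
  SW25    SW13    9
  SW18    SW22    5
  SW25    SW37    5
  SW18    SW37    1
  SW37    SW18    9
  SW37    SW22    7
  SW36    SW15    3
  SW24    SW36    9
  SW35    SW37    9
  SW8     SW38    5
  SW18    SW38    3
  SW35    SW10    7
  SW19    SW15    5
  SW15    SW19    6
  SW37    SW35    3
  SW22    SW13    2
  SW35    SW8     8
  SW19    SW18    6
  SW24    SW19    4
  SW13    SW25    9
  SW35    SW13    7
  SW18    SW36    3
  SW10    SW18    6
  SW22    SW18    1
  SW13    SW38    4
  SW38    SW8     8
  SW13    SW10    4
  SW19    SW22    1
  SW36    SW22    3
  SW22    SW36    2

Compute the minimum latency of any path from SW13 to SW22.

Settle nodes by increasing distance from SW13:
SW13: 0
SW38: 4  (via SW13)
SW10: 4  (via SW13)
SW25: 9  (via SW13)
SW18: 10  (via SW10)
SW37: 11  (via SW18)
SW8: 12  (via SW38)
SW36: 13  (via SW18)
SW35: 14  (via SW37)
SW22: 15  (via SW18)
Shortest route: SW13 → SW10 → SW18 → SW22 = 15 ms.

15 ms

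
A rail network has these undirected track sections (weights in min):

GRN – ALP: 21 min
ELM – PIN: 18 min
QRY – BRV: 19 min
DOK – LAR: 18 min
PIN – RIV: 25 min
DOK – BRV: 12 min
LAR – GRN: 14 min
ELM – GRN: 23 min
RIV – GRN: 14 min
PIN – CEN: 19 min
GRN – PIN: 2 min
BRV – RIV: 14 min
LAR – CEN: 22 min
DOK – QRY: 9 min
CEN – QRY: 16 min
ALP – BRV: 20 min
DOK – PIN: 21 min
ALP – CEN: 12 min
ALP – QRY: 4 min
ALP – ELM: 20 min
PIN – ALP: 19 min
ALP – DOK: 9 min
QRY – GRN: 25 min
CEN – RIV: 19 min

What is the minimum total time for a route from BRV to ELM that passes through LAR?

64 min

Best BRV to LAR: BRV → DOK → LAR costing 30
Shortest LAR→ELM: LAR → GRN → PIN → ELM = 34
Total via LAR: 30 + 34 = 64 min.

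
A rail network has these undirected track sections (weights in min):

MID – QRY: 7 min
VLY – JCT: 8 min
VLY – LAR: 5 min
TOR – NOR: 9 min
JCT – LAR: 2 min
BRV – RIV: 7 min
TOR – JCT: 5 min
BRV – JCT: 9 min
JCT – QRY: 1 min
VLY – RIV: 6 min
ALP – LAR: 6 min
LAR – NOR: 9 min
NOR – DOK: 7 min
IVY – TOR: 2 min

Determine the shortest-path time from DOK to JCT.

Enumerating some paths:
DOK - NOR - LAR - JCT: 7+9+2 = 18
DOK - NOR - TOR - JCT: 7+9+5 = 21
The minimum is 18 min via DOK - NOR - LAR - JCT.

18 min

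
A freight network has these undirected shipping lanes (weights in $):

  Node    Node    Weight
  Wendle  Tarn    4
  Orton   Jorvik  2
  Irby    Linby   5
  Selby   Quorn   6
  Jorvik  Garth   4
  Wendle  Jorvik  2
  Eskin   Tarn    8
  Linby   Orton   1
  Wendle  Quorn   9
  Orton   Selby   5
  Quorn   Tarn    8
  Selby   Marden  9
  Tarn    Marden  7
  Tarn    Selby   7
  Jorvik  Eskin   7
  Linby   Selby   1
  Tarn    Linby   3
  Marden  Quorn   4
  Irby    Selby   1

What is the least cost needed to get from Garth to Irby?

Shortest distances from Garth:
Garth: 0
Jorvik: 4  (via Garth)
Orton: 6  (via Jorvik)
Wendle: 6  (via Jorvik)
Linby: 7  (via Orton)
Selby: 8  (via Linby)
Irby: 9  (via Selby)
Shortest route: Garth → Jorvik → Orton → Linby → Selby → Irby = $9.

$9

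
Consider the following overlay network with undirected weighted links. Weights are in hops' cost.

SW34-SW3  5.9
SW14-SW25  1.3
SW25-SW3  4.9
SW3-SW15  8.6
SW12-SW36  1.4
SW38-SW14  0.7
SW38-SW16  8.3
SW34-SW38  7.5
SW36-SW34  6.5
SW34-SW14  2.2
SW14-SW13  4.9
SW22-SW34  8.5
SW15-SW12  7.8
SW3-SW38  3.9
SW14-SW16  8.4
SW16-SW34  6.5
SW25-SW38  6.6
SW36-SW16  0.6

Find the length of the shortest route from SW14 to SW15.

13.2 hops' cost

Settle nodes by increasing distance from SW14:
SW14: 0
SW38: 0.7  (via SW14)
SW25: 1.3  (via SW14)
SW34: 2.2  (via SW14)
SW3: 4.6  (via SW38)
SW13: 4.9  (via SW14)
SW16: 8.4  (via SW14)
SW36: 8.7  (via SW34)
SW12: 10.1  (via SW36)
SW22: 10.7  (via SW34)
SW15: 13.2  (via SW3)
Shortest route: SW14 → SW38 → SW3 → SW15 = 13.2 hops' cost.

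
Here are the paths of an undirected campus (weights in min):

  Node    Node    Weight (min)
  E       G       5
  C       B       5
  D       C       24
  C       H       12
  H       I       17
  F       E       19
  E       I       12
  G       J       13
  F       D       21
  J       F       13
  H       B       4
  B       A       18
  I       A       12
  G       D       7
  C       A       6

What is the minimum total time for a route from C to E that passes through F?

64 min

Shortest C→F: C → D → F = 45
Shortest F→E: F → E = 19
Total via F: 45 + 19 = 64 min.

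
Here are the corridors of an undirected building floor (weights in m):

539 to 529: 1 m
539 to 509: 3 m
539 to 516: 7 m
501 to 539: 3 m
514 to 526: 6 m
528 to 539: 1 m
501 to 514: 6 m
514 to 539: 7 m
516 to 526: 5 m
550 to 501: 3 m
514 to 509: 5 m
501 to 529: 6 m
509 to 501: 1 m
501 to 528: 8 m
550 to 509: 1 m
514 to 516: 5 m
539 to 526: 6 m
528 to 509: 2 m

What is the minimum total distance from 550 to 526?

10 m

Shortest distances from 550:
550: 0
509: 1  (via 550)
501: 2  (via 509)
528: 3  (via 509)
539: 4  (via 509)
529: 5  (via 539)
514: 6  (via 509)
526: 10  (via 539)
Shortest route: 550–509–539–526 = 10 m.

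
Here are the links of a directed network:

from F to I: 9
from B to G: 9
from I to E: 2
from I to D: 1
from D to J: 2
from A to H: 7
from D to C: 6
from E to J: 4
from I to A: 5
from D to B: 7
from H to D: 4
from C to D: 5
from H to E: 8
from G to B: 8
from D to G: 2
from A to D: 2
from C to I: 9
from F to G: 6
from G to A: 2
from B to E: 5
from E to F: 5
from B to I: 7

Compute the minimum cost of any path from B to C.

14

Shortest distances from B:
B: 0
E: 5  (via B)
I: 7  (via B)
D: 8  (via I)
G: 9  (via B)
J: 9  (via E)
F: 10  (via E)
A: 11  (via G)
C: 14  (via D)
Shortest route: B–I–D–C = 14.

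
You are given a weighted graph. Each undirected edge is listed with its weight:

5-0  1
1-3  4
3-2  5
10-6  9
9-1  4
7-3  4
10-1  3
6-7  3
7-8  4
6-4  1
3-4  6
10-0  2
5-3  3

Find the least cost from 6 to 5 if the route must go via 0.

12

Shortest 6→0: 6–10–0 = 11
Shortest 0→5: 0–5 = 1
Total via 0: 11 + 1 = 12.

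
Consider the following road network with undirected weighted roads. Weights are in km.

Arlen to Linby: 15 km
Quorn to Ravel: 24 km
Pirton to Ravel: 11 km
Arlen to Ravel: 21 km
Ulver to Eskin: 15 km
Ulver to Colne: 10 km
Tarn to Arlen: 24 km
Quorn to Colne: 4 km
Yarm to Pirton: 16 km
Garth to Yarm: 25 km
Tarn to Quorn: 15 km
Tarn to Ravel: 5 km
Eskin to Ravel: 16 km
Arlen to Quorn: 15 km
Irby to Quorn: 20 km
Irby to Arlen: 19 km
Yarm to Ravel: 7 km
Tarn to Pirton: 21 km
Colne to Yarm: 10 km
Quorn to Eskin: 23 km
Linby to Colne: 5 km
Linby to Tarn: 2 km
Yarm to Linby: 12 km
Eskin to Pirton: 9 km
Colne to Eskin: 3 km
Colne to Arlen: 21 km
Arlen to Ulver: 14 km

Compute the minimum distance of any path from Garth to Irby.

59 km

Candidate routes:
Garth - Yarm - Colne - Quorn - Irby: 25+10+4+20 = 59
Garth - Yarm - Linby - Colne - Quorn - Irby: 25+12+5+4+20 = 66
Garth - Yarm - Linby - Arlen - Irby: 25+12+15+19 = 71
Garth - Yarm - Ravel - Tarn - Linby - Colne - Quorn - Irby: 25+7+5+2+5+4+20 = 68
Cheapest is Garth - Yarm - Colne - Quorn - Irby at 59 km.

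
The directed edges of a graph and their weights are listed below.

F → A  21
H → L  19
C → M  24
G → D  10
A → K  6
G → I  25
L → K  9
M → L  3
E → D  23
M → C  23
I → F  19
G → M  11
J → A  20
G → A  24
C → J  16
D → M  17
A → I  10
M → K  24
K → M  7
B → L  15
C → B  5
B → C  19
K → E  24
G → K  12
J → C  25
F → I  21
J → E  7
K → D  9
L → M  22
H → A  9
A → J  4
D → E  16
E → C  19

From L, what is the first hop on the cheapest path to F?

Compare a few routes:
L → K → E → C → J → A → I → F: 9+24+19+16+20+10+19 = 117
L → K → M → C → J → A → I → F: 9+7+23+16+20+10+19 = 104
L → M → C → J → A → I → F: 22+23+16+20+10+19 = 110
The minimum is 104 via L → K → M → C → J → A → I → F.
So from L the first move is to K.

K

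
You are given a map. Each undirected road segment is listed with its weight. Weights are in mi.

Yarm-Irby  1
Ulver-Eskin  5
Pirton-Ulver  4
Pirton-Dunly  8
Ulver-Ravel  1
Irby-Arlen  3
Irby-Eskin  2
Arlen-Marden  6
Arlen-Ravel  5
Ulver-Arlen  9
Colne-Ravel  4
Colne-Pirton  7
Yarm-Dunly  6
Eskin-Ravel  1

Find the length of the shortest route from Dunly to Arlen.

Settle nodes by increasing distance from Dunly:
Dunly: 0
Yarm: 6  (via Dunly)
Irby: 7  (via Yarm)
Pirton: 8  (via Dunly)
Eskin: 9  (via Irby)
Ravel: 10  (via Eskin)
Arlen: 10  (via Irby)
Shortest route: Dunly–Yarm–Irby–Arlen = 10 mi.

10 mi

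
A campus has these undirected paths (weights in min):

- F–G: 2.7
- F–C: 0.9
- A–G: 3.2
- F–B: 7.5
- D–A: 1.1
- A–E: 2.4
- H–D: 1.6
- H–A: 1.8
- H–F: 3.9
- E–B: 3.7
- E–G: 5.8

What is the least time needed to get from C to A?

Candidate routes:
C → F → H → A: 0.9+3.9+1.8 = 6.6
C → F → G → E → A: 0.9+2.7+5.8+2.4 = 11.8
C → F → G → A: 0.9+2.7+3.2 = 6.8
C → F → H → D → A: 0.9+3.9+1.6+1.1 = 7.5
The minimum is 6.6 min via C → F → H → A.

6.6 min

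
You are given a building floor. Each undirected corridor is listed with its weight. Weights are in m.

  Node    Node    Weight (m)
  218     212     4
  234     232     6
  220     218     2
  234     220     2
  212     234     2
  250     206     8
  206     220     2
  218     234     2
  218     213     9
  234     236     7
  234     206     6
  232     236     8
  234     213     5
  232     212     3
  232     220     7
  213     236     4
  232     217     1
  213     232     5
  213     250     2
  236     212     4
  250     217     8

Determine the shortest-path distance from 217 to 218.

Settle nodes by increasing distance from 217:
217: 0
232: 1  (via 217)
212: 4  (via 232)
213: 6  (via 232)
234: 6  (via 212)
218: 8  (via 212)
Shortest route: 217 → 232 → 212 → 218 = 8 m.

8 m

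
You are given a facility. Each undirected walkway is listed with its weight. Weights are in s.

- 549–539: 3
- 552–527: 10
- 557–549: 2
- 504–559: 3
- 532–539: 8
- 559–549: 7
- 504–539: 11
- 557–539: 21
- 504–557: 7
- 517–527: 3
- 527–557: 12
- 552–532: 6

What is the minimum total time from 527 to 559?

Compare a few routes:
527 → 557 → 549 → 559: 12+2+7 = 21
527 → 552 → 532 → 539 → 549 → 559: 10+6+8+3+7 = 34
527 → 557 → 549 → 539 → 504 → 559: 12+2+3+11+3 = 31
527 → 557 → 504 → 559: 12+7+3 = 22
The minimum is 21 s via 527 → 557 → 549 → 559.

21 s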